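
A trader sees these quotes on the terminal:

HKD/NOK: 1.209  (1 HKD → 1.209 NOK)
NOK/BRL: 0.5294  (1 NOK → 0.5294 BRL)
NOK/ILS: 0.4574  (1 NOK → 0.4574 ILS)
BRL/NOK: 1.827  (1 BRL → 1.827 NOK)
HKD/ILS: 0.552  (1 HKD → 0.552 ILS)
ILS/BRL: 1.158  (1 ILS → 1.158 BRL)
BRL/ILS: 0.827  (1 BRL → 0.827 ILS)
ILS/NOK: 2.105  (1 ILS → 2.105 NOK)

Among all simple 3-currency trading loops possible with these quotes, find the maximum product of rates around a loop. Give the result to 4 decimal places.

0.9677

NOK→ILS→BRL→NOK: 0.4574 × 1.158 × 1.827 = 0.96771
NOK→BRL→ILS→NOK: 0.5294 × 0.827 × 2.105 = 0.92160
Maximum is NOK→ILS→BRL→NOK at 0.9677; no arbitrage — every cycle loses value.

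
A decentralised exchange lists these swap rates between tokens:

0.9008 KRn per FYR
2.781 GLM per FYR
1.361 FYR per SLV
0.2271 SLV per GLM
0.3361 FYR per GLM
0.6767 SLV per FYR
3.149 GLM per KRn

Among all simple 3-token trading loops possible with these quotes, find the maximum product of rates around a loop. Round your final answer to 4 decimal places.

KRn→GLM→FYR→KRn: 3.149 × 0.3361 × 0.9008 = 0.95339
SLV→FYR→GLM→SLV: 1.361 × 2.781 × 0.2271 = 0.85956
Maximum is KRn→GLM→FYR→KRn at 0.9534; no arbitrage — every cycle loses value.

0.9534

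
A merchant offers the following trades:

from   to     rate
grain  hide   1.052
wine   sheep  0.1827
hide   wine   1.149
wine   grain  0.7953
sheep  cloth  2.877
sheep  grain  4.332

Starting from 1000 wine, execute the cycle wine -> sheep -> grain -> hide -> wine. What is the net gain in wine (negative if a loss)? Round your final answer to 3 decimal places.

1000 wine × 0.1827 = 182.7 sheep
182.7 sheep × 4.332 = 791.4564 grain
791.4564 grain × 1.052 = 832.6121328 hide
832.6121328 hide × 1.149 = 956.6713405872 wine
Net change: 956.6713405872 − 1000 = -43.3286594128 wine

-43.329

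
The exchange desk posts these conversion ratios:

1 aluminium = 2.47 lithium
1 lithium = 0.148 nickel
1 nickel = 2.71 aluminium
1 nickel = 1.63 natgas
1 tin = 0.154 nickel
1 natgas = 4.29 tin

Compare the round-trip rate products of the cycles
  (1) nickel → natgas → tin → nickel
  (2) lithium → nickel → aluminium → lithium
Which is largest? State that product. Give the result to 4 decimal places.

1.0769

(1) 1.63 × 4.29 × 0.154 = 1.07688
(2) 0.148 × 2.71 × 2.47 = 0.99067
Highest is cycle (1) at 1.0769 (>1, arbitrage).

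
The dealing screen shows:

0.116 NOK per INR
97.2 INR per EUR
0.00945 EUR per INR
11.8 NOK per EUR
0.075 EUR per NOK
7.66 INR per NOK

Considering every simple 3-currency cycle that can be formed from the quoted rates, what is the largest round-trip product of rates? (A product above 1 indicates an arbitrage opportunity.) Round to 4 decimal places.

INR→EUR→NOK→INR: 0.00945 × 11.8 × 7.66 = 0.85417
INR→NOK→EUR→INR: 0.116 × 0.075 × 97.2 = 0.84564
Maximum is INR→EUR→NOK→INR at 0.8542; no arbitrage — every cycle loses value.

0.8542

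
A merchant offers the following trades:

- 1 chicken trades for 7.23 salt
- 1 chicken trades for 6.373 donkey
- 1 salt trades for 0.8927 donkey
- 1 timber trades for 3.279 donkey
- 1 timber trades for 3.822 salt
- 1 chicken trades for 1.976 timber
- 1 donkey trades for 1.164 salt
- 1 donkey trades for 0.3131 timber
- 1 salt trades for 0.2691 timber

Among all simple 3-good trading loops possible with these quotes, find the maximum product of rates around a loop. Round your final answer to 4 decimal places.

1.0683

salt→donkey→timber→salt: 0.8927 × 0.3131 × 3.822 = 1.06827
salt→timber→donkey→salt: 0.2691 × 3.279 × 1.164 = 1.02709
Maximum is salt→donkey→timber→salt at 1.0683; arbitrage exists.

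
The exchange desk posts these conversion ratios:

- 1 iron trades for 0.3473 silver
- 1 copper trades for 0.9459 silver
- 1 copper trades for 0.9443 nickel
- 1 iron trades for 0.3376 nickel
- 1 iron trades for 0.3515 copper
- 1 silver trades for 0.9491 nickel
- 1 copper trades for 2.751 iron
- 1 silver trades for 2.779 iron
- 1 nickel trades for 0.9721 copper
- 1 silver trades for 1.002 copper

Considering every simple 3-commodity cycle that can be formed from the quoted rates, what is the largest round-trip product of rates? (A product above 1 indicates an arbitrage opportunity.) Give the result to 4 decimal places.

iron→silver→copper→iron: 0.3473 × 1.002 × 2.751 = 0.95733
iron→copper→silver→iron: 0.3515 × 0.9459 × 2.779 = 0.92397
iron→nickel→copper→iron: 0.3376 × 0.9721 × 2.751 = 0.90283
nickel→copper→silver→nickel: 0.9721 × 0.9459 × 0.9491 = 0.87271
Maximum is iron→silver→copper→iron at 0.9573; no arbitrage — every cycle loses value.

0.9573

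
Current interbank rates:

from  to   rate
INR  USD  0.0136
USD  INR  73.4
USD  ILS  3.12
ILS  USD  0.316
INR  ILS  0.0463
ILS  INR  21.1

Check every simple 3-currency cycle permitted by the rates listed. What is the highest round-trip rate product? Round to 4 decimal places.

USD→INR→ILS→USD: 73.4 × 0.0463 × 0.316 = 1.07390
USD→ILS→INR→USD: 3.12 × 21.1 × 0.0136 = 0.89532
Maximum is USD→INR→ILS→USD at 1.0739; arbitrage exists.

1.0739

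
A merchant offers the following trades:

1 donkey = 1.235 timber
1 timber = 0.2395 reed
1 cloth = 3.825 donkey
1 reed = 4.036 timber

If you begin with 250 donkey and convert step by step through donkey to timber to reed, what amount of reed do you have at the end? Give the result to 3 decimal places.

250 donkey × 1.235 = 308.75 timber
308.75 timber × 0.2395 = 73.945625 reed

73.946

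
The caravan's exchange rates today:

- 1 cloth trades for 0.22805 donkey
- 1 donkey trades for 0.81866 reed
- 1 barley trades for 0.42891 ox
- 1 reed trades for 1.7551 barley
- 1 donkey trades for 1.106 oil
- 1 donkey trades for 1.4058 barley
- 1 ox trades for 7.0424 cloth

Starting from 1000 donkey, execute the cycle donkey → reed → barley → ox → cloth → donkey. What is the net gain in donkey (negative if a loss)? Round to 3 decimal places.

1000 donkey × 0.81866 = 818.66 reed
818.66 reed × 1.7551 = 1436.830166 barley
1436.830166 barley × 0.42891 = 616.27082649906 ox
616.27082649906 ox × 7.0424 = 4340.025668536980144 cloth
4340.025668536980144 cloth × 0.22805 = 989.7428537098583218392 donkey
Net change: 989.7428537098583218392 − 1000 = -10.2571462901416781608 donkey

-10.257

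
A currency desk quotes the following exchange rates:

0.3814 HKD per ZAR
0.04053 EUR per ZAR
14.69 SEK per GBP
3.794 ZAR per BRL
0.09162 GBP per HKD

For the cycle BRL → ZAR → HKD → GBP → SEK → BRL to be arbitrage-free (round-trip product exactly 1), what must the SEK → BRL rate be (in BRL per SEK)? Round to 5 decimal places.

Known legs of the cycle: 3.794 × 0.3814 × 0.09162 × 14.69 = 1.94755664697048
For no arbitrage the full-cycle product must be 1, so the missing rate is 1 / 1.94755664697048 ≈ 0.5134639.

0.51346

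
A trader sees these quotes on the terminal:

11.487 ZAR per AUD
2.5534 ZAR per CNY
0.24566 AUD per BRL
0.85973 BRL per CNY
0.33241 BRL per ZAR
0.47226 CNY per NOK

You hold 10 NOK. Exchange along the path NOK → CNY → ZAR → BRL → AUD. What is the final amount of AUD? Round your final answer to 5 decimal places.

10 NOK × 0.47226 = 4.7226 CNY
4.7226 CNY × 2.5534 = 12.05868684 ZAR
12.05868684 ZAR × 0.33241 = 4.0084280924844 BRL
4.0084280924844 BRL × 0.24566 = 0.984710445199717704 AUD

0.98471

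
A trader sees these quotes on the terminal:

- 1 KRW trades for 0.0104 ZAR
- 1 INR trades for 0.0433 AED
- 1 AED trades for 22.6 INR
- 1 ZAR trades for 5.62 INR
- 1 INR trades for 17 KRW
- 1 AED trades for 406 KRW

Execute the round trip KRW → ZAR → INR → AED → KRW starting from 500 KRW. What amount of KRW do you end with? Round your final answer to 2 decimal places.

513.75

500 KRW × 0.0104 = 5.2 ZAR
5.2 ZAR × 5.62 = 29.224 INR
29.224 INR × 0.0433 = 1.2653992 AED
1.2653992 AED × 406 = 513.7520752 KRW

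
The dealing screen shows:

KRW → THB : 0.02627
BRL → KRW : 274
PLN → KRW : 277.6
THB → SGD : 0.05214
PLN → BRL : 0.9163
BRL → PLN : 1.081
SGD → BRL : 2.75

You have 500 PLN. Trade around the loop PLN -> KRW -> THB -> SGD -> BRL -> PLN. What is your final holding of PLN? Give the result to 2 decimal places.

500 PLN × 277.6 = 138800 KRW
138800 KRW × 0.02627 = 3646.276 THB
3646.276 THB × 0.05214 = 190.11683064 SGD
190.11683064 SGD × 2.75 = 522.82128426 BRL
522.82128426 BRL × 1.081 = 565.16980828506 PLN

565.17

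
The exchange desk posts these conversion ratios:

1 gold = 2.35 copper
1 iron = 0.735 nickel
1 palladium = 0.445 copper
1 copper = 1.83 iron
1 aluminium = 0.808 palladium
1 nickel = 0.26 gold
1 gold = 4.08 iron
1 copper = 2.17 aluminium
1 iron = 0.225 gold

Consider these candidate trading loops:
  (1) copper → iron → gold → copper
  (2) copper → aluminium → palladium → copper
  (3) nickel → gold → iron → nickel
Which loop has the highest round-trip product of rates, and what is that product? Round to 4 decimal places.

0.9676

(1) 1.83 × 0.225 × 2.35 = 0.96761
(2) 2.17 × 0.808 × 0.445 = 0.78025
(3) 0.26 × 4.08 × 0.735 = 0.77969
Highest is cycle (1) at 0.9676 (≤1, no arbitrage).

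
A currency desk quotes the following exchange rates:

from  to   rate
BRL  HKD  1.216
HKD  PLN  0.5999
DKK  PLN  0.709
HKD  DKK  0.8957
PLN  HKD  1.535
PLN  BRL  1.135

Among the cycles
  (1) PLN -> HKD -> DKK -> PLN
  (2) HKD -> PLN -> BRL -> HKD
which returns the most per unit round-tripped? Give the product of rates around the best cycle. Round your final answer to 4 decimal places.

(1) 1.535 × 0.8957 × 0.709 = 0.97480
(2) 0.5999 × 1.135 × 1.216 = 0.82796
Highest is cycle (1) at 0.9748 (≤1, no arbitrage).

0.9748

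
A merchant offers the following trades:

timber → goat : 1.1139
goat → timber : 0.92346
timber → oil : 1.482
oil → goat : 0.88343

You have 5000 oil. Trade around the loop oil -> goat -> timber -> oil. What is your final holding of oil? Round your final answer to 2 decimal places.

6045.17

5000 oil × 0.88343 = 4417.15 goat
4417.15 goat × 0.92346 = 4079.061339 timber
4079.061339 timber × 1.482 = 6045.168904398 oil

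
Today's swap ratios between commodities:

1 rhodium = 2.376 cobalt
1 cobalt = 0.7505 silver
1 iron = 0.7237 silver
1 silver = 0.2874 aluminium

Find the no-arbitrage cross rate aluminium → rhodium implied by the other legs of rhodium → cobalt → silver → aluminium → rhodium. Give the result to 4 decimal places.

Known legs of the cycle: 2.376 × 0.7505 × 0.2874 = 0.5124882312
For no arbitrage the full-cycle product must be 1, so the missing rate is 1 / 0.5124882312 ≈ 1.951264.

1.9513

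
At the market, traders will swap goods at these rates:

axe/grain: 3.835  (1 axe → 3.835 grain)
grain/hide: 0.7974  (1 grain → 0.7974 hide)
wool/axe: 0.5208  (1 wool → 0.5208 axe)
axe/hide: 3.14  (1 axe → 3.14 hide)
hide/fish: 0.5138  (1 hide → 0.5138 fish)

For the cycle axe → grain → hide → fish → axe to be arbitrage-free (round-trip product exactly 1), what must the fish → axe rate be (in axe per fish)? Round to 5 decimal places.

Known legs of the cycle: 3.835 × 0.7974 × 0.5138 = 1.5712153002
For no arbitrage the full-cycle product must be 1, so the missing rate is 1 / 1.5712153002 ≈ 0.6364500.

0.63645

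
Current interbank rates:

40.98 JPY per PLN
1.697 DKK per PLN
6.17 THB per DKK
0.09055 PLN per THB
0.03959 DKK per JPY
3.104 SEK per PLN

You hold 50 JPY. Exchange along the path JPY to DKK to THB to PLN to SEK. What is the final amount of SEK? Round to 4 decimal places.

3.4328

50 JPY × 0.03959 = 1.9795 DKK
1.9795 DKK × 6.17 = 12.213515 THB
12.213515 THB × 0.09055 = 1.10593378325 PLN
1.10593378325 PLN × 3.104 = 3.432818463208 SEK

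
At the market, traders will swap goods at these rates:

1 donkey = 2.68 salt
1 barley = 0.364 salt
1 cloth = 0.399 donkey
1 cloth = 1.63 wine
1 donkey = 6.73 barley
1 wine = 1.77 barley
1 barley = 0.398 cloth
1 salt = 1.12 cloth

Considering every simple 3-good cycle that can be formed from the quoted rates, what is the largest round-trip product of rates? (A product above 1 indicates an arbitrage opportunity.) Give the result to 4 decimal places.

1.1976

cloth→donkey→salt→cloth: 0.399 × 2.68 × 1.12 = 1.19764
cloth→wine→barley→cloth: 1.63 × 1.77 × 0.398 = 1.14827
cloth→donkey→barley→cloth: 0.399 × 6.73 × 0.398 = 1.06874
Maximum is cloth→donkey→salt→cloth at 1.1976; arbitrage exists.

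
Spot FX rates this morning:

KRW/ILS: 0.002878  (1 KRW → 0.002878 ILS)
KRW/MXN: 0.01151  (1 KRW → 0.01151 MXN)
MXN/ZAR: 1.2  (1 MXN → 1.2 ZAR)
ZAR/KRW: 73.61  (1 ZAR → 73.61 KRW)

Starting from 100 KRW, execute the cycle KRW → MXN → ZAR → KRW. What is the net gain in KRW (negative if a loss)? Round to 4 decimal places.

100 KRW × 0.01151 = 1.151 MXN
1.151 MXN × 1.2 = 1.3812 ZAR
1.3812 ZAR × 73.61 = 101.670132 KRW
Net change: 101.670132 − 100 = 1.670132 KRW

1.6701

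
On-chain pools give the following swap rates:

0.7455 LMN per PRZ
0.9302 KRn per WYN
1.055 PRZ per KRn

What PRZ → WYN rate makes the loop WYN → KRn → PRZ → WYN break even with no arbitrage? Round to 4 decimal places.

1.0190

Known legs of the cycle: 0.9302 × 1.055 = 0.981361
For no arbitrage the full-cycle product must be 1, so the missing rate is 1 / 0.981361 ≈ 1.018993.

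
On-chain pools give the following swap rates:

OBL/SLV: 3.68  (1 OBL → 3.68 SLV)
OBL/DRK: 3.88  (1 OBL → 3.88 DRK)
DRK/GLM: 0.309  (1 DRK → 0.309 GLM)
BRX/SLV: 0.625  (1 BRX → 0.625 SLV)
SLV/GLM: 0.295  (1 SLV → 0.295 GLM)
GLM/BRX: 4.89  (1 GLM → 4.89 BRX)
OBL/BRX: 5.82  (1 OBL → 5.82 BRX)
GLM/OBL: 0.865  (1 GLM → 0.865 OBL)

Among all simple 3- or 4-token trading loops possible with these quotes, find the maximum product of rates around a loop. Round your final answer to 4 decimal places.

1.0371

OBL→DRK→GLM→OBL: 3.88 × 0.309 × 0.865 = 1.03707
OBL→SLV→GLM→OBL: 3.68 × 0.295 × 0.865 = 0.93904
OBL→BRX→SLV→GLM→OBL: 5.82 × 0.625 × 0.295 × 0.865 = 0.92820
GLM→BRX→SLV→GLM: 4.89 × 0.625 × 0.295 = 0.90159
Maximum is OBL→DRK→GLM→OBL at 1.0371; arbitrage exists.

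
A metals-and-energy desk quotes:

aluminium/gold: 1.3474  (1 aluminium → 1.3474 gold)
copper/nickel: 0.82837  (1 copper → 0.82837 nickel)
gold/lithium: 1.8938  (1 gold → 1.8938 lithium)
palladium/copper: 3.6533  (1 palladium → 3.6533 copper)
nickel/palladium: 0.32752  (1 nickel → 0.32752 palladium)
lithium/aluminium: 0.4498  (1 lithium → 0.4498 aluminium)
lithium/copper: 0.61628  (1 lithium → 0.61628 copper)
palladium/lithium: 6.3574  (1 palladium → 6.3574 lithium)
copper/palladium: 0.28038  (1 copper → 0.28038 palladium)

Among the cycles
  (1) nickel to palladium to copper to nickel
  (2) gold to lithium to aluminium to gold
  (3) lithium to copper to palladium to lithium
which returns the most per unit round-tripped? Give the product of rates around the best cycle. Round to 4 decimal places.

(1) 0.32752 × 3.6533 × 0.82837 = 0.99117
(2) 1.8938 × 0.4498 × 1.3474 = 1.14776
(3) 0.61628 × 0.28038 × 6.3574 = 1.09851
Highest is cycle (2) at 1.1478 (>1, arbitrage).

1.1478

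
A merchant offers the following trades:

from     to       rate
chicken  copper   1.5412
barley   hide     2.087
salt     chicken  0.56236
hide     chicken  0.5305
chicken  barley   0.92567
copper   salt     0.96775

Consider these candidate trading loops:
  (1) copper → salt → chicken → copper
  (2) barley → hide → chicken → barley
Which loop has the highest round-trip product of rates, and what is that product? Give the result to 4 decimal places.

(1) 0.96775 × 0.56236 × 1.5412 = 0.83876
(2) 2.087 × 0.5305 × 0.92567 = 1.02486
Highest is cycle (2) at 1.0249 (>1, arbitrage).

1.0249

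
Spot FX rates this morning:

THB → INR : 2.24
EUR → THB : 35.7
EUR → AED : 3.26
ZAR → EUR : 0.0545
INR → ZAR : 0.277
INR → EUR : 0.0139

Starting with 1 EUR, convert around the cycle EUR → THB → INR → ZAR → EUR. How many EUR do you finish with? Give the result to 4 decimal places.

1.2072

1 EUR × 35.7 = 35.7 THB
35.7 THB × 2.24 = 79.968 INR
79.968 INR × 0.277 = 22.151136 ZAR
22.151136 ZAR × 0.0545 = 1.207236912 EUR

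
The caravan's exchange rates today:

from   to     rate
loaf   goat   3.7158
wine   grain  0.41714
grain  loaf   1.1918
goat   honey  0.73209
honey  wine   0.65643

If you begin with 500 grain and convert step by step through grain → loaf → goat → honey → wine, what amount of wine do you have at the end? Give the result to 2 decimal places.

500 grain × 1.1918 = 595.9 loaf
595.9 loaf × 3.7158 = 2214.24522 goat
2214.24522 goat × 0.73209 = 1621.0267831098 honey
1621.0267831098 honey × 0.65643 = 1064.090611236766014 wine

1064.09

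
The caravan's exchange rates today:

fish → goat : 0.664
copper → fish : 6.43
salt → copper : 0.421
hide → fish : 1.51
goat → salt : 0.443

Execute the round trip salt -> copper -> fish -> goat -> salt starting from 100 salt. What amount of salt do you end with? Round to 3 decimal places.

100 salt × 0.421 = 42.1 copper
42.1 copper × 6.43 = 270.703 fish
270.703 fish × 0.664 = 179.746792 goat
179.746792 goat × 0.443 = 79.627828856 salt

79.628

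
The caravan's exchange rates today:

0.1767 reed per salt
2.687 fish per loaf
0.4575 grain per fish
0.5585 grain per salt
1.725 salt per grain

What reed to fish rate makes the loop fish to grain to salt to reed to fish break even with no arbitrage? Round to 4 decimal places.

7.1711

Known legs of the cycle: 0.4575 × 1.725 × 0.1767 = 0.13944943125
For no arbitrage the full-cycle product must be 1, so the missing rate is 1 / 0.13944943125 ≈ 7.171058.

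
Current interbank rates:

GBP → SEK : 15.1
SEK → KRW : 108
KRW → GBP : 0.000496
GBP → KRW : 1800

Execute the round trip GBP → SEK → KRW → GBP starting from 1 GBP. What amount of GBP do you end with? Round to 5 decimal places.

1 GBP × 15.1 = 15.1 SEK
15.1 SEK × 108 = 1630.8 KRW
1630.8 KRW × 0.000496 = 0.8088768 GBP

0.80888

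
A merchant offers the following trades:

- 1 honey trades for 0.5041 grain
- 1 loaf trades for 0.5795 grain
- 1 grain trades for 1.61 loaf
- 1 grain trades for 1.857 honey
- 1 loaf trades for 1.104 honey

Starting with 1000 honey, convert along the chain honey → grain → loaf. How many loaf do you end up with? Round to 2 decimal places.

811.60

1000 honey × 0.5041 = 504.1 grain
504.1 grain × 1.61 = 811.601 loaf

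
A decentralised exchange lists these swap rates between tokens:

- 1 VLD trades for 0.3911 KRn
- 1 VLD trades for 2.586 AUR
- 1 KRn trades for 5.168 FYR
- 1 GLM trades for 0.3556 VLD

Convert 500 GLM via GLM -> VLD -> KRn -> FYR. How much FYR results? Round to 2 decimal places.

500 GLM × 0.3556 = 177.8 VLD
177.8 VLD × 0.3911 = 69.53758 KRn
69.53758 KRn × 5.168 = 359.37021344 FYR

359.37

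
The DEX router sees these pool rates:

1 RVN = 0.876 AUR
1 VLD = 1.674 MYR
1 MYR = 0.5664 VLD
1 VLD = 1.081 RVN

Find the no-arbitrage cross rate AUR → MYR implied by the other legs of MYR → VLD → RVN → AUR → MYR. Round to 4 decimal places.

Known legs of the cycle: 0.5664 × 1.081 × 0.876 = 0.5363558784
For no arbitrage the full-cycle product must be 1, so the missing rate is 1 / 0.5363558784 ≈ 1.864434.

1.8644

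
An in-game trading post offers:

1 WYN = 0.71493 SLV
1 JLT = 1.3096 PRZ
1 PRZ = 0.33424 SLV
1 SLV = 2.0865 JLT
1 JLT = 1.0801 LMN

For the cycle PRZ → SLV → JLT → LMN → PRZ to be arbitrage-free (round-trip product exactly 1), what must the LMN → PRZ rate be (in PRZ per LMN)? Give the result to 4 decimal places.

Known legs of the cycle: 0.33424 × 2.0865 × 1.0801 = 0.753252839976
For no arbitrage the full-cycle product must be 1, so the missing rate is 1 / 0.753252839976 ≈ 1.327575.

1.3276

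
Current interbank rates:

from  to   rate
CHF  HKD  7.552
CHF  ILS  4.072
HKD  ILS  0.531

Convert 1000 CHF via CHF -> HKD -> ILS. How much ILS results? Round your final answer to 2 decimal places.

4010.11

1000 CHF × 7.552 = 7552 HKD
7552 HKD × 0.531 = 4010.112 ILS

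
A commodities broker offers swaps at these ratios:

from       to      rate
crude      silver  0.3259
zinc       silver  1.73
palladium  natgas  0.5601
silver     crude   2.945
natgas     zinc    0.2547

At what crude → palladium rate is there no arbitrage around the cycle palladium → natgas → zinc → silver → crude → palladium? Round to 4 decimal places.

1.3759

Known legs of the cycle: 0.5601 × 0.2547 × 1.73 × 2.945 = 0.7268184110295
For no arbitrage the full-cycle product must be 1, so the missing rate is 1 / 0.7268184110295 ≈ 1.375859.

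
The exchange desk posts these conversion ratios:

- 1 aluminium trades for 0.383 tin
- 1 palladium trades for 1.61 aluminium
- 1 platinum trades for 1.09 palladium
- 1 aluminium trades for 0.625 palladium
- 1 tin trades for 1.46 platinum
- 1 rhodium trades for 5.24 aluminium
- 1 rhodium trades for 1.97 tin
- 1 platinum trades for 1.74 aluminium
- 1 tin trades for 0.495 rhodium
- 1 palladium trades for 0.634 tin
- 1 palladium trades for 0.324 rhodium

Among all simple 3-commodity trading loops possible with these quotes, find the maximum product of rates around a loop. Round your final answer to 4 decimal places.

1.0611

palladium→rhodium→aluminium→palladium: 0.324 × 5.24 × 0.625 = 1.06110
platinum→palladium→tin→platinum: 1.09 × 0.634 × 1.46 = 1.00895
tin→rhodium→aluminium→tin: 0.495 × 5.24 × 0.383 = 0.99343
platinum→aluminium→tin→platinum: 1.74 × 0.383 × 1.46 = 0.97297
Maximum is palladium→rhodium→aluminium→palladium at 1.0611; arbitrage exists.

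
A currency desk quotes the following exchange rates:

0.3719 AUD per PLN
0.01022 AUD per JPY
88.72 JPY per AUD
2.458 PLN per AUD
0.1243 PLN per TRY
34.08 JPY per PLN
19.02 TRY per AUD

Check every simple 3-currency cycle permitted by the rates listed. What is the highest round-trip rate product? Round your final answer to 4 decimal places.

0.8792

PLN→AUD→TRY→PLN: 0.3719 × 19.02 × 0.1243 = 0.87924
PLN→JPY→AUD→PLN: 34.08 × 0.01022 × 2.458 = 0.85612
Maximum is PLN→AUD→TRY→PLN at 0.8792; no arbitrage — every cycle loses value.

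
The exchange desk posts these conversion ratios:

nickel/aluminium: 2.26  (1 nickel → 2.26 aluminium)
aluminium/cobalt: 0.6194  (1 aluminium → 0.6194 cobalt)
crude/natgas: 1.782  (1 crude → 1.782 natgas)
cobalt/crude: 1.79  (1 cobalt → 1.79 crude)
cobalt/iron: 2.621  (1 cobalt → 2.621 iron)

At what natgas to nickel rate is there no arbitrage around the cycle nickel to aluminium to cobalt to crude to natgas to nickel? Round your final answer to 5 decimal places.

0.22395

Known legs of the cycle: 2.26 × 0.6194 × 1.79 × 1.782 = 4.46519439432
For no arbitrage the full-cycle product must be 1, so the missing rate is 1 / 4.46519439432 ≈ 0.2239544.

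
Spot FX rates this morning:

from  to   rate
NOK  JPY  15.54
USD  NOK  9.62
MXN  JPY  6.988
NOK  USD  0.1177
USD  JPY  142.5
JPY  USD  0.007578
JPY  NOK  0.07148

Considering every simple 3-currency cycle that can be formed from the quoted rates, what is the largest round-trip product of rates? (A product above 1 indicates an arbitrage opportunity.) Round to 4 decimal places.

USD→JPY→NOK→USD: 142.5 × 0.07148 × 0.1177 = 1.19888
USD→NOK→JPY→USD: 9.62 × 15.54 × 0.007578 = 1.13287
Maximum is USD→JPY→NOK→USD at 1.1989; arbitrage exists.

1.1989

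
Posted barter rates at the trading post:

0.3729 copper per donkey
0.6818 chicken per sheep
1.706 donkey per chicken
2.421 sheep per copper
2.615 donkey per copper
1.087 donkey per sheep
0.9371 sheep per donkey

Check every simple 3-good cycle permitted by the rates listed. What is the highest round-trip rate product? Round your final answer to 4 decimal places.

1.0900

donkey→sheep→chicken→donkey: 0.9371 × 0.6818 × 1.706 = 1.08999
donkey→copper→sheep→donkey: 0.3729 × 2.421 × 1.087 = 0.98133
Maximum is donkey→sheep→chicken→donkey at 1.0900; arbitrage exists.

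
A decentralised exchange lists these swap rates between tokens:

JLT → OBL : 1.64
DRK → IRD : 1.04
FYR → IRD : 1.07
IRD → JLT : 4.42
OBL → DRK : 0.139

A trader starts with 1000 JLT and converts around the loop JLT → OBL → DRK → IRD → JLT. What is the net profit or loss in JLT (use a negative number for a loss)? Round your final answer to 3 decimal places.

1000 JLT × 1.64 = 1640 OBL
1640 OBL × 0.139 = 227.96 DRK
227.96 DRK × 1.04 = 237.0784 IRD
237.0784 IRD × 4.42 = 1047.886528 JLT
Net change: 1047.886528 − 1000 = 47.886528 JLT

47.887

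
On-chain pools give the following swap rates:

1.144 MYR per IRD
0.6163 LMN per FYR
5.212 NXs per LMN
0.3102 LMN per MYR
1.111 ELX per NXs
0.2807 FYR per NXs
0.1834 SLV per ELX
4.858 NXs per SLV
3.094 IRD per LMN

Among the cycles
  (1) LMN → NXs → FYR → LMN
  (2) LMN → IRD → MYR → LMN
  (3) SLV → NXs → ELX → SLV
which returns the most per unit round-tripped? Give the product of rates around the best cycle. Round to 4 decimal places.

1.0980

(1) 5.212 × 0.2807 × 0.6163 = 0.90165
(2) 3.094 × 1.144 × 0.3102 = 1.09796
(3) 4.858 × 1.111 × 0.1834 = 0.98985
Highest is cycle (2) at 1.0980 (>1, arbitrage).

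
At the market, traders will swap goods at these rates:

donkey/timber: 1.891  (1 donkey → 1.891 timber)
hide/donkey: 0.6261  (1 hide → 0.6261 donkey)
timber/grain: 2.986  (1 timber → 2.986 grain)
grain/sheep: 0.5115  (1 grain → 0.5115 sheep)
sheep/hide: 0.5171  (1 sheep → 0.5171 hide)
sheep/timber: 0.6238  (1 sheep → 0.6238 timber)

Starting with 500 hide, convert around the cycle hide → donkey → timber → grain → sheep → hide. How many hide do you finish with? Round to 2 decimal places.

500 hide × 0.6261 = 313.05 donkey
313.05 donkey × 1.891 = 591.97755 timber
591.97755 timber × 2.986 = 1767.6449643 grain
1767.6449643 grain × 0.5115 = 904.15039923945 sheep
904.15039923945 sheep × 0.5171 = 467.536171446719595 hide

467.54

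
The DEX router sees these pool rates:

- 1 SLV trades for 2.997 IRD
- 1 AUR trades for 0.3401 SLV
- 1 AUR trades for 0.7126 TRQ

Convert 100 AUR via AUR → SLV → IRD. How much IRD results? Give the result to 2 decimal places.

101.93

100 AUR × 0.3401 = 34.01 SLV
34.01 SLV × 2.997 = 101.92797 IRD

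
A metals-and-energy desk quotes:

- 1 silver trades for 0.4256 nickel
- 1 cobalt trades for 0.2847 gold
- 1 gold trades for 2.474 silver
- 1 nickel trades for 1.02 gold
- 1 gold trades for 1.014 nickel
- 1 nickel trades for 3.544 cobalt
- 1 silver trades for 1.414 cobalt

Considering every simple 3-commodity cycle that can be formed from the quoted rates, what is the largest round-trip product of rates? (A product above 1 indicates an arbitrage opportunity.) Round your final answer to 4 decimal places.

nickel→gold→silver→nickel: 1.02 × 2.474 × 0.4256 = 1.07399
nickel→cobalt→gold→nickel: 3.544 × 0.2847 × 1.014 = 1.02310
silver→cobalt→gold→silver: 1.414 × 0.2847 × 2.474 = 0.99595
Maximum is nickel→gold→silver→nickel at 1.0740; arbitrage exists.

1.0740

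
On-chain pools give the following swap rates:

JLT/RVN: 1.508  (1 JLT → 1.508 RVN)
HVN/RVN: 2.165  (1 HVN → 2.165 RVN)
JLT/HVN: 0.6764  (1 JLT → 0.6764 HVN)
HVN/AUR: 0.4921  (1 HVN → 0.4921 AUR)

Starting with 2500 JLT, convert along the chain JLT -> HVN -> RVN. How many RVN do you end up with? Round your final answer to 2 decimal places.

3661.02

2500 JLT × 0.6764 = 1691 HVN
1691 HVN × 2.165 = 3661.015 RVN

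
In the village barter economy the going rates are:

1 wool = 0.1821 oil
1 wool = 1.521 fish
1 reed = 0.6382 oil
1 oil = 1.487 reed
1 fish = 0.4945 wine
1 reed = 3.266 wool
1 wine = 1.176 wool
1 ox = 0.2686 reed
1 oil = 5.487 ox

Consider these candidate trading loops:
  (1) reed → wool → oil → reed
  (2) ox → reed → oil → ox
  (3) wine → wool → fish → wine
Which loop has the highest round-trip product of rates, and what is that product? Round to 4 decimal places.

0.9406

(1) 3.266 × 0.1821 × 1.487 = 0.88438
(2) 0.2686 × 0.6382 × 5.487 = 0.94058
(3) 1.176 × 1.521 × 0.4945 = 0.88451
Highest is cycle (2) at 0.9406 (≤1, no arbitrage).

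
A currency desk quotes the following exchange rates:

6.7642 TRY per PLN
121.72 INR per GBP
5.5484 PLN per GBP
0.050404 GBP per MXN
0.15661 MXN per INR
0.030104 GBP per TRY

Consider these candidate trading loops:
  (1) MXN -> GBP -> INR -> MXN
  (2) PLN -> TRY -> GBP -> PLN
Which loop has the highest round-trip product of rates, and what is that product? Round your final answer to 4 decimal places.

1.1298

(1) 0.050404 × 121.72 × 0.15661 = 0.96083
(2) 6.7642 × 0.030104 × 5.5484 = 1.12982
Highest is cycle (2) at 1.1298 (>1, arbitrage).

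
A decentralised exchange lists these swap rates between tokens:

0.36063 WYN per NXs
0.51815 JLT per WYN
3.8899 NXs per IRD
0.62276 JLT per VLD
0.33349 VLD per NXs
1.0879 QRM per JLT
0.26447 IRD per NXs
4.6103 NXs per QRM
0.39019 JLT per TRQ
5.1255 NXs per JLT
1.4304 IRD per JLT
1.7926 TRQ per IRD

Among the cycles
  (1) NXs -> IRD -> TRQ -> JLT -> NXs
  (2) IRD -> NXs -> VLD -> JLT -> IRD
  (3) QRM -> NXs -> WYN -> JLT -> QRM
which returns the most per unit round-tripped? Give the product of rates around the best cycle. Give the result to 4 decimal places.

(1) 0.26447 × 1.7926 × 0.39019 × 5.1255 = 0.94814
(2) 3.8899 × 0.33349 × 0.62276 × 1.4304 = 1.15558
(3) 4.6103 × 0.36063 × 0.51815 × 1.0879 = 0.93721
Highest is cycle (2) at 1.1556 (>1, arbitrage).

1.1556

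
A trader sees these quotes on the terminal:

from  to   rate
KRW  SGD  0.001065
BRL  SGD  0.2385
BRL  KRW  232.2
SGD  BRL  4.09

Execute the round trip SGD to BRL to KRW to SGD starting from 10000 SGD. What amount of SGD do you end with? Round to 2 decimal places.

10000 SGD × 4.09 = 40900 BRL
40900 BRL × 232.2 = 9496980 KRW
9496980 KRW × 0.001065 = 10114.2837 SGD

10114.28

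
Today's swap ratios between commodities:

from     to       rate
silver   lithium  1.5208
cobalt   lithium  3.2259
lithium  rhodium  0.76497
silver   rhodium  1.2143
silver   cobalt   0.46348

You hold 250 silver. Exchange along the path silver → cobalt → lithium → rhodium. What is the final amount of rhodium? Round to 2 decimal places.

250 silver × 0.46348 = 115.87 cobalt
115.87 cobalt × 3.2259 = 373.785033 lithium
373.785033 lithium × 0.76497 = 285.93433669401 rhodium

285.93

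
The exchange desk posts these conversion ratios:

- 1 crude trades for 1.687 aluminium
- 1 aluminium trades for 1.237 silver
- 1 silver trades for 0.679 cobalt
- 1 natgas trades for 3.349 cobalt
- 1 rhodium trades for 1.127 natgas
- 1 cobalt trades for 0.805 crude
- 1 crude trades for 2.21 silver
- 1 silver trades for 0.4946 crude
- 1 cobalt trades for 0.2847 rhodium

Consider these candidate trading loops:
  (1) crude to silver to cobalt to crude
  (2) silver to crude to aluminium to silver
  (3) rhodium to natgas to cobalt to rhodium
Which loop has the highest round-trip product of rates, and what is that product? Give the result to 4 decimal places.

1.2080

(1) 2.21 × 0.679 × 0.805 = 1.20797
(2) 0.4946 × 1.687 × 1.237 = 1.03214
(3) 1.127 × 3.349 × 0.2847 = 1.07455
Highest is cycle (1) at 1.2080 (>1, arbitrage).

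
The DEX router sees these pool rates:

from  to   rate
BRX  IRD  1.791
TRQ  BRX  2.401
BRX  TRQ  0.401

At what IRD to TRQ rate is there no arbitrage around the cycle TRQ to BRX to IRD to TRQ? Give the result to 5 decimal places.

Known legs of the cycle: 2.401 × 1.791 = 4.300191
For no arbitrage the full-cycle product must be 1, so the missing rate is 1 / 4.300191 ≈ 0.2325478.

0.23255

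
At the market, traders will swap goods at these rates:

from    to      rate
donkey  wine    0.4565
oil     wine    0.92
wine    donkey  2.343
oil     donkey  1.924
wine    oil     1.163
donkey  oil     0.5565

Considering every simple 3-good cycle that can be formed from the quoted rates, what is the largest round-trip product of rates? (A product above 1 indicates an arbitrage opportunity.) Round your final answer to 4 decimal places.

1.1996

wine→donkey→oil→wine: 2.343 × 0.5565 × 0.92 = 1.19957
wine→oil→donkey→wine: 1.163 × 1.924 × 0.4565 = 1.02147
Maximum is wine→donkey→oil→wine at 1.1996; arbitrage exists.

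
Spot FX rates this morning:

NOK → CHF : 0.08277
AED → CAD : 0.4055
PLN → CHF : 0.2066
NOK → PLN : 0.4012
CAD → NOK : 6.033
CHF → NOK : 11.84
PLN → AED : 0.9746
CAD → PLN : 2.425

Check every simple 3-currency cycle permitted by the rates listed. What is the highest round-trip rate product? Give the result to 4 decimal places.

0.9814

PLN→CHF→NOK→PLN: 0.2066 × 11.84 × 0.4012 = 0.98139
CAD→PLN→AED→CAD: 2.425 × 0.9746 × 0.4055 = 0.95836
Maximum is PLN→CHF→NOK→PLN at 0.9814; no arbitrage — every cycle loses value.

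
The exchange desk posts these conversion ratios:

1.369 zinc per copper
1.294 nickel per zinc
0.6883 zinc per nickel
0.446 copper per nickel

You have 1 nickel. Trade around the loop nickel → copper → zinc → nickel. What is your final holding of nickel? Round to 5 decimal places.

0.79008

1 nickel × 0.446 = 0.446 copper
0.446 copper × 1.369 = 0.610574 zinc
0.610574 zinc × 1.294 = 0.790082756 nickel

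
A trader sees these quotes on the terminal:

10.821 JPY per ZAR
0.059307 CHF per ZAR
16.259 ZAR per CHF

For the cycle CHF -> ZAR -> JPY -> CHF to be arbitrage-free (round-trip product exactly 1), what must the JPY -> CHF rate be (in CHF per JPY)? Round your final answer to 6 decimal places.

0.005684

Known legs of the cycle: 16.259 × 10.821 = 175.938639
For no arbitrage the full-cycle product must be 1, so the missing rate is 1 / 175.938639 ≈ 0.00568380.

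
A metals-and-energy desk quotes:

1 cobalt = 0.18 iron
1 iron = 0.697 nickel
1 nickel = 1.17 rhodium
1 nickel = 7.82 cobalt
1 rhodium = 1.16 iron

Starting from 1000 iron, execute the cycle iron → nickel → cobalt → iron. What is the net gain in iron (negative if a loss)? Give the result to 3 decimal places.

1000 iron × 0.697 = 697 nickel
697 nickel × 7.82 = 5450.54 cobalt
5450.54 cobalt × 0.18 = 981.0972 iron
Net change: 981.0972 − 1000 = -18.9028 iron

-18.903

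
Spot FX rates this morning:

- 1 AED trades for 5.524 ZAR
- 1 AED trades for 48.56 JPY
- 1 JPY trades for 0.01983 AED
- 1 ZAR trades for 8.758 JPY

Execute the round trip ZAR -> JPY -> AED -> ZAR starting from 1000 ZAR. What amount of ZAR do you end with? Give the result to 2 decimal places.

1000 ZAR × 8.758 = 8758 JPY
8758 JPY × 0.01983 = 173.67114 AED
173.67114 AED × 5.524 = 959.35937736 ZAR

959.36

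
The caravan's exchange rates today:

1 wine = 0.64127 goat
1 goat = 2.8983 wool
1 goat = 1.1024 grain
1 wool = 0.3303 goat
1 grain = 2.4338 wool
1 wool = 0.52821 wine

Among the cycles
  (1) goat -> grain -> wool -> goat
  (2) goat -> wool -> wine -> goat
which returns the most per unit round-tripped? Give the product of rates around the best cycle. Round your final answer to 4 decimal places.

(1) 1.1024 × 2.4338 × 0.3303 = 0.88620
(2) 2.8983 × 0.52821 × 0.64127 = 0.98173
Highest is cycle (2) at 0.9817 (≤1, no arbitrage).

0.9817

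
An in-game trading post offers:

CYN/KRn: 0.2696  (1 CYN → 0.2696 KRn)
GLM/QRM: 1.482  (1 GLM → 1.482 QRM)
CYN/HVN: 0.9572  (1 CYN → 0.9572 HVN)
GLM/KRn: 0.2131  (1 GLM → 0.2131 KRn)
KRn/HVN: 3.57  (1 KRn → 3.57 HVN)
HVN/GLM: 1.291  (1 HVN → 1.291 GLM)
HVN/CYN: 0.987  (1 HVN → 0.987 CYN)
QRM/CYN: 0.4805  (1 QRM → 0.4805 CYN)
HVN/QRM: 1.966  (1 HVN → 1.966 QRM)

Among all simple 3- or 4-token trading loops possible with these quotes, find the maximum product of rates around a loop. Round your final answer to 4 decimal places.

0.9822

HVN→GLM→KRn→HVN: 1.291 × 0.2131 × 3.57 = 0.98215
HVN→CYN→KRn→HVN: 0.987 × 0.2696 × 3.57 = 0.94996
HVN→QRM→CYN→KRn→HVN: 1.966 × 0.4805 × 0.2696 × 3.57 = 0.90921
HVN→QRM→CYN→HVN: 1.966 × 0.4805 × 0.9572 = 0.90423
HVN→GLM→QRM→CYN→HVN: 1.291 × 1.482 × 0.4805 × 0.9572 = 0.87998
Maximum is HVN→GLM→KRn→HVN at 0.9822; no arbitrage — every cycle loses value.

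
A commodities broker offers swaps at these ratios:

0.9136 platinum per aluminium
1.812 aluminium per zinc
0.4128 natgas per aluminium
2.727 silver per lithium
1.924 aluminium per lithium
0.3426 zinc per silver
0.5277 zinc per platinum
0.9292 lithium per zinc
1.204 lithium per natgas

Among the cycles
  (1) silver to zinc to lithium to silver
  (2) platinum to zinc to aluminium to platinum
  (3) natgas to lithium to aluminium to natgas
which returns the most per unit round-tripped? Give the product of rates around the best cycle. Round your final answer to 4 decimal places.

0.9562

(1) 0.3426 × 0.9292 × 2.727 = 0.86812
(2) 0.5277 × 1.812 × 0.9136 = 0.87358
(3) 1.204 × 1.924 × 0.4128 = 0.95625
Highest is cycle (3) at 0.9562 (≤1, no arbitrage).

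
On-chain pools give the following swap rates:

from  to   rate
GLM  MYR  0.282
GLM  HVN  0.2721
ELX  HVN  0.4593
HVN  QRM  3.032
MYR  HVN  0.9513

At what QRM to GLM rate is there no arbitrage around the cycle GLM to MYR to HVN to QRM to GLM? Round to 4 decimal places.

1.2294

Known legs of the cycle: 0.282 × 0.9513 × 3.032 = 0.8133843312
For no arbitrage the full-cycle product must be 1, so the missing rate is 1 / 0.8133843312 ≈ 1.229431.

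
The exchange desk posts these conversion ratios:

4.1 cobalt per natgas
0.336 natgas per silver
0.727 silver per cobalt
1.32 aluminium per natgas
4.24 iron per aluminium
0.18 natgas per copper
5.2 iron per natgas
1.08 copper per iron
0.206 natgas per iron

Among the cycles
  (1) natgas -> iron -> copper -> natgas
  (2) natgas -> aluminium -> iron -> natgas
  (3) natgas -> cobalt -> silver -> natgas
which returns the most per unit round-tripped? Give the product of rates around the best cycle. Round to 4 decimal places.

1.1529

(1) 5.2 × 1.08 × 0.18 = 1.01088
(2) 1.32 × 4.24 × 0.206 = 1.15294
(3) 4.1 × 0.727 × 0.336 = 1.00152
Highest is cycle (2) at 1.1529 (>1, arbitrage).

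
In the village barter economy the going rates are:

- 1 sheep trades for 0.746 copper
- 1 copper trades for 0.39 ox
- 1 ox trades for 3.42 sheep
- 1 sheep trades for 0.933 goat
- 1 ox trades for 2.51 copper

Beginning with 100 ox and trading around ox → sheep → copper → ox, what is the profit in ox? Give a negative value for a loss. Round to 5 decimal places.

-0.49852

100 ox × 3.42 = 342 sheep
342 sheep × 0.746 = 255.132 copper
255.132 copper × 0.39 = 99.50148 ox
Net change: 99.50148 − 100 = -0.49852 ox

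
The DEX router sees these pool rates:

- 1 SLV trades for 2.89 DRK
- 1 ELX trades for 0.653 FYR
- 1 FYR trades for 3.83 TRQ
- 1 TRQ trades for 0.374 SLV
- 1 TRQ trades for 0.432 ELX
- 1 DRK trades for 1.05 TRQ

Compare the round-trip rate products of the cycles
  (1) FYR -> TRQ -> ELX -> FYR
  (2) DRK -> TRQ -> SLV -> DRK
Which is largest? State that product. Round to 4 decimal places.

(1) 3.83 × 0.432 × 0.653 = 1.08043
(2) 1.05 × 0.374 × 2.89 = 1.13490
Highest is cycle (2) at 1.1349 (>1, arbitrage).

1.1349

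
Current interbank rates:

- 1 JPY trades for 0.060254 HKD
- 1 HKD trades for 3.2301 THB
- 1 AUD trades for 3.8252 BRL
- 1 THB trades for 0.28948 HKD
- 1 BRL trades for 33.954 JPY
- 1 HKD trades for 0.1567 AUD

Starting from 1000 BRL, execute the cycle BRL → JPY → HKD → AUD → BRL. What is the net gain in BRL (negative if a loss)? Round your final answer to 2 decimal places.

1000 BRL × 33.954 = 33954 JPY
33954 JPY × 0.060254 = 2045.864316 HKD
2045.864316 HKD × 0.1567 = 320.5869383172 AUD
320.5869383172 AUD × 3.8252 = 1226.30915645095344 BRL
Net change: 1226.30915645095344 − 1000 = 226.30915645095344 BRL

226.31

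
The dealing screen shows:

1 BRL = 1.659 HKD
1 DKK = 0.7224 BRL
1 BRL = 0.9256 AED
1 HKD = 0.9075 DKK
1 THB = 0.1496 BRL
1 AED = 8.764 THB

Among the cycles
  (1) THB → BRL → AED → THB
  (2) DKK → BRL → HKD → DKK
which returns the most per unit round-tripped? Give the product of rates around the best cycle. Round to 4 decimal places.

1.2135

(1) 0.1496 × 0.9256 × 8.764 = 1.21355
(2) 0.7224 × 1.659 × 0.9075 = 1.08760
Highest is cycle (1) at 1.2135 (>1, arbitrage).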